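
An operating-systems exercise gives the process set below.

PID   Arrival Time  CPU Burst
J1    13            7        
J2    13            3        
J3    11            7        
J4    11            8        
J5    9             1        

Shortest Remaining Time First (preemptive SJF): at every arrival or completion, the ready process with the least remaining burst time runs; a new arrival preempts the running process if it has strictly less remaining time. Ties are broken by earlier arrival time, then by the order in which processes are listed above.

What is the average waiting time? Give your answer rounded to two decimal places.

5.60

Schedule: | idle 0-9 | J5 9-10 | idle 10-11 | J3 11-13 | J2 13-16 | J3 16-21 | J1 21-28 | J4 28-36 |
Completion: J1=28  J2=16  J3=21  J4=36  J5=10
Waiting times: J1=8, J2=0, J3=3, J4=17, J5=0
Average waiting = (8+0+3+17+0) / 5 = 28/5 = 5.60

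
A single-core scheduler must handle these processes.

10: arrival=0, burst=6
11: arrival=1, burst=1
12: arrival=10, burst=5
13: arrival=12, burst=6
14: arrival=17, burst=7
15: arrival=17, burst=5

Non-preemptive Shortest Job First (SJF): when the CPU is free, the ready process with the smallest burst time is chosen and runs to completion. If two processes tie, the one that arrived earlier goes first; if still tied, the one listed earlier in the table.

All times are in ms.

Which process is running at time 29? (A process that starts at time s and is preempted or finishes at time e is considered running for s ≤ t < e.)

Gantt: | 10 0-6 | 11 6-7 | idle 7-10 | 12 10-15 | 13 15-21 | 15 21-26 | 14 26-33 |
Completion: 10=6  11=7  12=15  13=21  14=33  15=26

14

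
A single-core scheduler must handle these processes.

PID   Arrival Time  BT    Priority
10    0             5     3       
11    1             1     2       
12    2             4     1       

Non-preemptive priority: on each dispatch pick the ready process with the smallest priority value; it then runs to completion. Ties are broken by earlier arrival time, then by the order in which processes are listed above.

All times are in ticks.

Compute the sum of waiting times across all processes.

11

Timeline: | 10 0-5 | 12 5-9 | 11 9-10 |
Completion: 10=5  11=10  12=9
Turnaround (C−A): 10=5  11=9  12=7
Waiting = turnaround − burst: 10=0, 11=8, 12=3
Total waiting = 0 + 8 + 3 = 11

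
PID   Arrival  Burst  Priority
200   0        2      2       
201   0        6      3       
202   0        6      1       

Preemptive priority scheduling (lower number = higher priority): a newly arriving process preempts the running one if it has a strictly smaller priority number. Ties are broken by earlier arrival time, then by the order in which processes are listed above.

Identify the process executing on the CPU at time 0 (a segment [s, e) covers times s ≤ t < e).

Schedule: | 202 0-6 | 200 6-8 | 201 8-14 |
Completion: 200=8  201=14  202=6

202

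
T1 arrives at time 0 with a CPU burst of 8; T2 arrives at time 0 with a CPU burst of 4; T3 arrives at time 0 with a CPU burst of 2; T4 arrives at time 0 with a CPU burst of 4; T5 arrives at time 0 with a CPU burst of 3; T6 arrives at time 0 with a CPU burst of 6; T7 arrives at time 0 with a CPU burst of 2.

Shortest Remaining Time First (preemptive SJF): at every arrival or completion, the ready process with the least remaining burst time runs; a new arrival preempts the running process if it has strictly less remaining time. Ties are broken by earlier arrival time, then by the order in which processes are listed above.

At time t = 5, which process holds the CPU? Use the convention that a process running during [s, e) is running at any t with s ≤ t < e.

T5

Gantt: | T3 0-2 | T7 2-4 | T5 4-7 | T2 7-11 | T4 11-15 | T6 15-21 | T1 21-29 |
Completion: T1=29  T2=11  T3=2  T4=15  T5=7  T6=21  T7=4
Turnaround (C−A): T1=29  T2=11  T3=2  T4=15  T5=7  T6=21  T7=4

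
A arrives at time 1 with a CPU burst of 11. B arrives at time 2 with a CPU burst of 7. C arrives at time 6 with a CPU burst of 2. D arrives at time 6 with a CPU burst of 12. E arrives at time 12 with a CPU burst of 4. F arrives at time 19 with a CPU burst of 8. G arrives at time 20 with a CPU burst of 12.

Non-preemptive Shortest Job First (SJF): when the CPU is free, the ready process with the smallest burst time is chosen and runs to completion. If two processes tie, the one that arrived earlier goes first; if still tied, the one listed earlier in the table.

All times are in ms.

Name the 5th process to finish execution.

F

Timeline: | idle 0-1 | A 1-12 | C 12-14 | E 14-18 | B 18-25 | F 25-33 | D 33-45 | G 45-57 |
Completion: A=12  B=25  C=14  D=45  E=18  F=33  G=57
Turnaround (C−A): A=11  B=23  C=8  D=39  E=6  F=14  G=37
Finish order: A → C → E → B → F → D → G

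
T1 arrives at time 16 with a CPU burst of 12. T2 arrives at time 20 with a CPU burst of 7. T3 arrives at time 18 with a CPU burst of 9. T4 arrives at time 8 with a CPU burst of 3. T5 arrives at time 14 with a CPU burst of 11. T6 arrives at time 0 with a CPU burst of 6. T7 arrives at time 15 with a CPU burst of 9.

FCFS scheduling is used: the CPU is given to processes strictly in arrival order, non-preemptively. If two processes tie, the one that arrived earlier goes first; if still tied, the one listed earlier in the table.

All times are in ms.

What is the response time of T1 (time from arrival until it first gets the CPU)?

18

Schedule: | T6 0-6 | idle 6-8 | T4 8-11 | idle 11-14 | T5 14-25 | T7 25-34 | T1 34-46 | T3 46-55 | T2 55-62 |
Completion: T1=46  T2=62  T3=55  T4=11  T5=25  T6=6  T7=34
Response(T1) = first start − arrival = 34 − 16 = 18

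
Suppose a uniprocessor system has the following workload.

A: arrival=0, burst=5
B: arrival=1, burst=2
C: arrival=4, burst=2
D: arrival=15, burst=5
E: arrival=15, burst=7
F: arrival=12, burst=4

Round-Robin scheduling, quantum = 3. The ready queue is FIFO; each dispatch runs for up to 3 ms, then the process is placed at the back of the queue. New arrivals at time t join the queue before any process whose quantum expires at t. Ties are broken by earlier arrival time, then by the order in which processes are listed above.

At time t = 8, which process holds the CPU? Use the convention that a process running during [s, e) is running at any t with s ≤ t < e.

Timeline: | A 0-3 | B 3-5 | A 5-7 | C 7-9 | idle 9-12 | F 12-15 | D 15-18 | E 18-21 | F 21-22 | D 22-24 | E 24-28 |
Completion: A=7  B=5  C=9  D=24  E=28  F=22
Turnaround (C−A): A=7  B=4  C=5  D=9  E=13  F=10

C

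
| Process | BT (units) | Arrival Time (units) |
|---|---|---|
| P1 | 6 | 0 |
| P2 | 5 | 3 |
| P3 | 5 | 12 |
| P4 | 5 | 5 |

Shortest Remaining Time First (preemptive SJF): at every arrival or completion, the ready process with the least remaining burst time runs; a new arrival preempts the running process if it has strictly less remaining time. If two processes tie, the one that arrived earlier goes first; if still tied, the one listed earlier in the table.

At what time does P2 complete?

Timeline: | P1 0-6 | P2 6-11 | P4 11-16 | P3 16-21 |
Completion: P1=6  P2=11  P3=21  P4=16

11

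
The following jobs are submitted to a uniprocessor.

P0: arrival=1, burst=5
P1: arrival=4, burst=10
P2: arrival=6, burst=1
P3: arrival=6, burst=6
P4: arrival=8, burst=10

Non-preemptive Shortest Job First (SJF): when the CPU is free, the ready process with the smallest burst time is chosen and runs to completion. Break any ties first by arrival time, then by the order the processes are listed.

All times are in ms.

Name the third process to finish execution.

P3

Gantt: | idle 0-1 | P0 1-6 | P2 6-7 | P3 7-13 | P1 13-23 | P4 23-33 |
Completion: P0=6  P1=23  P2=7  P3=13  P4=33
Finish order: P0 → P2 → P3 → P1 → P4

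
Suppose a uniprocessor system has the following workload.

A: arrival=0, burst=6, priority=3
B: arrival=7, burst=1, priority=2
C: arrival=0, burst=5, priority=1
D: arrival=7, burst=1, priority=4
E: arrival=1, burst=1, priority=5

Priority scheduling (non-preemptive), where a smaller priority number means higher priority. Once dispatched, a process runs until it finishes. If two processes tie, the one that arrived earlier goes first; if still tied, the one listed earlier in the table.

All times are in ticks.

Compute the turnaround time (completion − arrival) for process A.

Schedule: | C 0-5 | A 5-11 | B 11-12 | D 12-13 | E 13-14 |
Completion: A=11  B=12  C=5  D=13  E=14
Turnaround(A) = completion − arrival = 11 − 0 = 11

11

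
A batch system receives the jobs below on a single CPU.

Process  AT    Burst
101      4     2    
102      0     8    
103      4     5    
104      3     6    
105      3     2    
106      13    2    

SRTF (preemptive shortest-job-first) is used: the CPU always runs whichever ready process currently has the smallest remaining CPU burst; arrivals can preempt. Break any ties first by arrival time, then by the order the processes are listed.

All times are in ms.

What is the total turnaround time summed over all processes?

56

Timeline: | 102 0-3 | 105 3-5 | 101 5-7 | 102 7-12 | 103 12-13 | 106 13-15 | 103 15-19 | 104 19-25 |
Completion: 101=7  102=12  103=19  104=25  105=5  106=15
Turnaround (C−A): 101=3  102=12  103=15  104=22  105=2  106=2
Turnaround = completion − arrival: 101=3, 102=12, 103=15, 104=22, 105=2, 106=2
Total turnaround = 3 + 12 + 15 + 22 + 2 + 2 = 56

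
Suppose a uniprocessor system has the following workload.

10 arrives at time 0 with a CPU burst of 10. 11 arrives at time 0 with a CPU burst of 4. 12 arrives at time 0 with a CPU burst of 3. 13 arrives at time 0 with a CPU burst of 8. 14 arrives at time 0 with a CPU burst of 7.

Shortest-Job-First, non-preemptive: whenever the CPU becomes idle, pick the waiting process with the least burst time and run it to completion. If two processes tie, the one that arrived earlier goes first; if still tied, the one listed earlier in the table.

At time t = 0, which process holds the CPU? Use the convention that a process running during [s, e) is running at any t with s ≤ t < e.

12

Timeline: | 12 0-3 | 11 3-7 | 14 7-14 | 13 14-22 | 10 22-32 |
Completion: 10=32  11=7  12=3  13=22  14=14
Turnaround (C−A): 10=32  11=7  12=3  13=22  14=14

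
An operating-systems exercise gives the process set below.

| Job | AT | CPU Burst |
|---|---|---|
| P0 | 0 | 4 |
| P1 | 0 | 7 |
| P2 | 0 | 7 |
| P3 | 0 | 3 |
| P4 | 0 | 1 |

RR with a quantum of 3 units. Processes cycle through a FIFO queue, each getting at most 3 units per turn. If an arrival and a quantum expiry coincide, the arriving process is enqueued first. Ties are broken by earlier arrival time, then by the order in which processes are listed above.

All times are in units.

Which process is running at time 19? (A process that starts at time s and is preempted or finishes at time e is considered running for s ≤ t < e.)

Gantt: | P0 0-3 | P1 3-6 | P2 6-9 | P3 9-12 | P4 12-13 | P0 13-14 | P1 14-17 | P2 17-20 | P1 20-21 | P2 21-22 |
Completion: P0=14  P1=21  P2=22  P3=12  P4=13
Turnaround (C−A): P0=14  P1=21  P2=22  P3=12  P4=13

P2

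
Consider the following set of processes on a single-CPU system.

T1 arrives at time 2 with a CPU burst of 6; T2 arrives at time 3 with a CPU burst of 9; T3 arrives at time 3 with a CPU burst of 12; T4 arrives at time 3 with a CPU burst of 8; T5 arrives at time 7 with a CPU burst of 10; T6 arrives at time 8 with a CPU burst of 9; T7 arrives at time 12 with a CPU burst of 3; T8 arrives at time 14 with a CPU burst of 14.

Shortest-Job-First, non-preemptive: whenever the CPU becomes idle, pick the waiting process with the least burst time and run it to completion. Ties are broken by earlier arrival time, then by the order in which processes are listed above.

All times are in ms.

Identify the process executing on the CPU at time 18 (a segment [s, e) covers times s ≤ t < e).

Schedule: | idle 0-2 | T1 2-8 | T4 8-16 | T7 16-19 | T2 19-28 | T6 28-37 | T5 37-47 | T3 47-59 | T8 59-73 |
Completion: T1=8  T2=28  T3=59  T4=16  T5=47  T6=37  T7=19  T8=73
Turnaround (C−A): T1=6  T2=25  T3=56  T4=13  T5=40  T6=29  T7=7  T8=59

T7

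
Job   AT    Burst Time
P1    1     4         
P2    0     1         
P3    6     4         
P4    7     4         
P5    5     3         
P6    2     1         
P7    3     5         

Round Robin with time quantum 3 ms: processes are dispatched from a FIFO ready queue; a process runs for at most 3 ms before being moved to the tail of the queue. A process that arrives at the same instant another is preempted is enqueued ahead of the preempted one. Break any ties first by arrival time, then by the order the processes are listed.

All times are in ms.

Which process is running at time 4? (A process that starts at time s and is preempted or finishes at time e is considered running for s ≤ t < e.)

Gantt: | P2 0-1 | P1 1-4 | P6 4-5 | P7 5-8 | P1 8-9 | P5 9-12 | P3 12-15 | P4 15-18 | P7 18-20 | P3 20-21 | P4 21-22 |
Completion: P1=9  P2=1  P3=21  P4=22  P5=12  P6=5  P7=20

P6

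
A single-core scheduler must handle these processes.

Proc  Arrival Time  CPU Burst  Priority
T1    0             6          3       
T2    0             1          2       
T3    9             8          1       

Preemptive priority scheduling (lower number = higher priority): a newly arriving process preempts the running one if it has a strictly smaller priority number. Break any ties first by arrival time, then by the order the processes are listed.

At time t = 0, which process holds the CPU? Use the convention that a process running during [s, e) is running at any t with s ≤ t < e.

Schedule: | T2 0-1 | T1 1-7 | idle 7-9 | T3 9-17 |
Completion: T1=7  T2=1  T3=17

T2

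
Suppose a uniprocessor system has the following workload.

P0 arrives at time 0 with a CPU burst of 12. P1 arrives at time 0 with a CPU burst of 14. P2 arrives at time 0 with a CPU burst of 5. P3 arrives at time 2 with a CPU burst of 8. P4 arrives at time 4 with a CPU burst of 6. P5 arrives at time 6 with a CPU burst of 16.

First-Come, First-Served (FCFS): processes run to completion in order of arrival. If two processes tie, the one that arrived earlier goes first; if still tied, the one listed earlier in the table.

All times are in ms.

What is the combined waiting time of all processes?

141

Schedule: | P0 0-12 | P1 12-26 | P2 26-31 | P3 31-39 | P4 39-45 | P5 45-61 |
Completion: P0=12  P1=26  P2=31  P3=39  P4=45  P5=61
Turnaround (C−A): P0=12  P1=26  P2=31  P3=37  P4=41  P5=55
Waiting = turnaround − burst: P0=0, P1=12, P2=26, P3=29, P4=35, P5=39
Total waiting = 0 + 12 + 26 + 29 + 35 + 39 = 141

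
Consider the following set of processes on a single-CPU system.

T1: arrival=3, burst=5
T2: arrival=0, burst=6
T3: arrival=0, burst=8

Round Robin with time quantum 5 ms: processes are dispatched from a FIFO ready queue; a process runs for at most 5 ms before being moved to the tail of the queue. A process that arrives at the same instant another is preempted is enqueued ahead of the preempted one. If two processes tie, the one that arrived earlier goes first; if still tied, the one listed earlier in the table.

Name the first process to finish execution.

T1

Gantt: | T2 0-5 | T3 5-10 | T1 10-15 | T2 15-16 | T3 16-19 |
Completion: T1=15  T2=16  T3=19
Turnaround (C−A): T1=12  T2=16  T3=19
Finish order: T1 → T2 → T3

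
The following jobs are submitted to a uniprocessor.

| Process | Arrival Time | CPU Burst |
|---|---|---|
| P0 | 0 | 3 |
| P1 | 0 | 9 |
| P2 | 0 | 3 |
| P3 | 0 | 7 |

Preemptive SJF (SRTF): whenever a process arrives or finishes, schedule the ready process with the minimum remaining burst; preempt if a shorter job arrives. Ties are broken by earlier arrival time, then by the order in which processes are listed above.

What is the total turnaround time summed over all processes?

44

Gantt: | P0 0-3 | P2 3-6 | P3 6-13 | P1 13-22 |
Completion: P0=3  P1=22  P2=6  P3=13
Turnaround (C−A): P0=3  P1=22  P2=6  P3=13
Turnaround = completion − arrival: P0=3, P1=22, P2=6, P3=13
Total turnaround = 3 + 22 + 6 + 13 = 44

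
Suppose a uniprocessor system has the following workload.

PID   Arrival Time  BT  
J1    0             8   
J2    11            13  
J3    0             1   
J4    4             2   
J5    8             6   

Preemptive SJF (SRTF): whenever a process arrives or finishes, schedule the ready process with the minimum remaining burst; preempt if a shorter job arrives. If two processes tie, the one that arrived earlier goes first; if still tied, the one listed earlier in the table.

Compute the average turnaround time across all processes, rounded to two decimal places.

8.40

Timeline: | J3 0-1 | J1 1-4 | J4 4-6 | J1 6-11 | J5 11-17 | J2 17-30 |
Completion: J1=11  J2=30  J3=1  J4=6  J5=17
Turnaround (C−A): J1=11  J2=19  J3=1  J4=2  J5=9
Turnaround times: J1=11, J2=19, J3=1, J4=2, J5=9
Average turnaround = (11+19+1+2+9) / 5 = 42/5 = 8.40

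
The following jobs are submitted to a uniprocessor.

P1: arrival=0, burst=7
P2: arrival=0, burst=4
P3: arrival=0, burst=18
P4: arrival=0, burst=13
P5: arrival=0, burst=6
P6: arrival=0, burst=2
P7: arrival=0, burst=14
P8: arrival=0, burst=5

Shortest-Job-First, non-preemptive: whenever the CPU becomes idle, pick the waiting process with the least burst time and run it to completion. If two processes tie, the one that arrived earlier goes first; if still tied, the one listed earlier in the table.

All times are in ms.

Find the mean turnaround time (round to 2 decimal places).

Timeline: | P6 0-2 | P2 2-6 | P8 6-11 | P5 11-17 | P1 17-24 | P4 24-37 | P7 37-51 | P3 51-69 |
Completion: P1=24  P2=6  P3=69  P4=37  P5=17  P6=2  P7=51  P8=11
Turnaround times: P1=24, P2=6, P3=69, P4=37, P5=17, P6=2, P7=51, P8=11
Average turnaround = (24+6+69+37+17+2+51+11) / 8 = 217/8 = 27.13

27.13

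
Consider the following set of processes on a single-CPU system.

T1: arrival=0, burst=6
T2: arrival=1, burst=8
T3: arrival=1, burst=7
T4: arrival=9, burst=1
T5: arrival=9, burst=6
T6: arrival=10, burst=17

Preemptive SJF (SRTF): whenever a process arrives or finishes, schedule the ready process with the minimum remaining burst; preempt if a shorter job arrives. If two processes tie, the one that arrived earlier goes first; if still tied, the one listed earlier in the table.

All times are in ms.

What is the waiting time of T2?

Gantt: | T1 0-6 | T3 6-9 | T4 9-10 | T3 10-14 | T5 14-20 | T2 20-28 | T6 28-45 |
Completion: T1=6  T2=28  T3=14  T4=10  T5=20  T6=45
Turnaround (C−A): T1=6  T2=27  T3=13  T4=1  T5=11  T6=35
Waiting(T2) = turnaround − burst = 27 − 8 = 19

19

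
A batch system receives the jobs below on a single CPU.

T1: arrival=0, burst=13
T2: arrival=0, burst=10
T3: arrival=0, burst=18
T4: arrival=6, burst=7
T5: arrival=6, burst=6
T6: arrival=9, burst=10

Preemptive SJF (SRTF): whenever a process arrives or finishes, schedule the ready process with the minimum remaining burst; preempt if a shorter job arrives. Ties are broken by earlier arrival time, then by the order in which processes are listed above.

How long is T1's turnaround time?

Gantt: | T2 0-10 | T5 10-16 | T4 16-23 | T6 23-33 | T1 33-46 | T3 46-64 |
Completion: T1=46  T2=10  T3=64  T4=23  T5=16  T6=33
Turnaround(T1) = completion − arrival = 46 − 0 = 46

46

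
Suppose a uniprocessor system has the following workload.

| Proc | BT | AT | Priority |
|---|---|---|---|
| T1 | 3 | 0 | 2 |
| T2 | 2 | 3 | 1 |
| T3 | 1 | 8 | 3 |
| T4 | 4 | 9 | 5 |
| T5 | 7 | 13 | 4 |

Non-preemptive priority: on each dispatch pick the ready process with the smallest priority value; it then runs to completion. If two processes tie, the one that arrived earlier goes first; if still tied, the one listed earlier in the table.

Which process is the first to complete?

T1

Schedule: | T1 0-3 | T2 3-5 | idle 5-8 | T3 8-9 | T4 9-13 | T5 13-20 |
Completion: T1=3  T2=5  T3=9  T4=13  T5=20
Turnaround (C−A): T1=3  T2=2  T3=1  T4=4  T5=7
Finish order: T1 → T2 → T3 → T4 → T5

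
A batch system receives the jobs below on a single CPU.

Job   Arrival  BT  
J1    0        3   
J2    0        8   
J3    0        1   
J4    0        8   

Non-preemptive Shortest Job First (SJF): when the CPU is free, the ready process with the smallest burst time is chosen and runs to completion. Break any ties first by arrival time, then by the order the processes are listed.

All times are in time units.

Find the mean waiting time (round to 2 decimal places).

4.25

Schedule: | J3 0-1 | J1 1-4 | J2 4-12 | J4 12-20 |
Completion: J1=4  J2=12  J3=1  J4=20
Turnaround (C−A): J1=4  J2=12  J3=1  J4=20
Waiting times: J1=1, J2=4, J3=0, J4=12
Average waiting = (1+4+0+12) / 4 = 17/4 = 4.25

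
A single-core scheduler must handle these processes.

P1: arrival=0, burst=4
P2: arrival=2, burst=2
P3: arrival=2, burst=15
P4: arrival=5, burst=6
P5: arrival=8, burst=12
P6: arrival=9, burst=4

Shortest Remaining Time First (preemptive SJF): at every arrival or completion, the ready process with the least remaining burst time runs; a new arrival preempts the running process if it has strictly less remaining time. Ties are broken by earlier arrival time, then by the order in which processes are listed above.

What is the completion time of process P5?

28

Schedule: | P1 0-4 | P2 4-6 | P4 6-12 | P6 12-16 | P5 16-28 | P3 28-43 |
Completion: P1=4  P2=6  P3=43  P4=12  P5=28  P6=16
Turnaround (C−A): P1=4  P2=4  P3=41  P4=7  P5=20  P6=7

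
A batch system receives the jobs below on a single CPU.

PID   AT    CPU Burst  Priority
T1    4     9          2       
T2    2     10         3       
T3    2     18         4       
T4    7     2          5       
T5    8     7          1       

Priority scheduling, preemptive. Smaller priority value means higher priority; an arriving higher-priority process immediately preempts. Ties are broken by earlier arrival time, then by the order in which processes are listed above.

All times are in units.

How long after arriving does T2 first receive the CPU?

0

Timeline: | idle 0-2 | T2 2-4 | T1 4-8 | T5 8-15 | T1 15-20 | T2 20-28 | T3 28-46 | T4 46-48 |
Completion: T1=20  T2=28  T3=46  T4=48  T5=15
Turnaround (C−A): T1=16  T2=26  T3=44  T4=41  T5=7
Response(T2) = first start − arrival = 2 − 2 = 0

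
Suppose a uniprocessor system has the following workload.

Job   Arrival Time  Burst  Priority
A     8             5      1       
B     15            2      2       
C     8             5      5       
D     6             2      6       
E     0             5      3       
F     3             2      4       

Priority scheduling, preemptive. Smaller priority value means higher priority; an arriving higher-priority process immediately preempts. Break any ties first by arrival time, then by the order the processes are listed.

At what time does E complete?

5

Timeline: | E 0-5 | F 5-7 | D 7-8 | A 8-13 | C 13-15 | B 15-17 | C 17-20 | D 20-21 |
Completion: A=13  B=17  C=20  D=21  E=5  F=7
Turnaround (C−A): A=5  B=2  C=12  D=15  E=5  F=4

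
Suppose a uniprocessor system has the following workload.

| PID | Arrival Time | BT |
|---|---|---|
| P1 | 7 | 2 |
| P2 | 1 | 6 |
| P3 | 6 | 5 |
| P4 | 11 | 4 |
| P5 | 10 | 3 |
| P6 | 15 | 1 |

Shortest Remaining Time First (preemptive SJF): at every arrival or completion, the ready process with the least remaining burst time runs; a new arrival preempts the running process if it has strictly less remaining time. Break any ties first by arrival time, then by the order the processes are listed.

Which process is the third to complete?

Schedule: | idle 0-1 | P2 1-7 | P1 7-9 | P3 9-10 | P5 10-13 | P3 13-15 | P6 15-16 | P3 16-18 | P4 18-22 |
Completion: P1=9  P2=7  P3=18  P4=22  P5=13  P6=16
Finish order: P2 → P1 → P5 → P6 → P3 → P4

P5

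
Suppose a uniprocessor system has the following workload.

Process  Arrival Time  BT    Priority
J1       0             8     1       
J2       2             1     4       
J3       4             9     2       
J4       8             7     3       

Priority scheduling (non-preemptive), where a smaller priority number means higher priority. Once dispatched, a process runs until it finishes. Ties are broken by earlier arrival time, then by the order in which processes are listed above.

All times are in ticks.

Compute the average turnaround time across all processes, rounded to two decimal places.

Timeline: | J1 0-8 | J3 8-17 | J4 17-24 | J2 24-25 |
Completion: J1=8  J2=25  J3=17  J4=24
Turnaround times: J1=8, J2=23, J3=13, J4=16
Average turnaround = (8+23+13+16) / 4 = 60/4 = 15.00

15.00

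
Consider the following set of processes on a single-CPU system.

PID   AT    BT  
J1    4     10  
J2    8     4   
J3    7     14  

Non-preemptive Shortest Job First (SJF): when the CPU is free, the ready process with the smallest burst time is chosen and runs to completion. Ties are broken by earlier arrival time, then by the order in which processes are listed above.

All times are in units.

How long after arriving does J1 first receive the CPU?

0

Timeline: | idle 0-4 | J1 4-14 | J2 14-18 | J3 18-32 |
Completion: J1=14  J2=18  J3=32
Turnaround (C−A): J1=10  J2=10  J3=25
Response(J1) = first start − arrival = 4 − 4 = 0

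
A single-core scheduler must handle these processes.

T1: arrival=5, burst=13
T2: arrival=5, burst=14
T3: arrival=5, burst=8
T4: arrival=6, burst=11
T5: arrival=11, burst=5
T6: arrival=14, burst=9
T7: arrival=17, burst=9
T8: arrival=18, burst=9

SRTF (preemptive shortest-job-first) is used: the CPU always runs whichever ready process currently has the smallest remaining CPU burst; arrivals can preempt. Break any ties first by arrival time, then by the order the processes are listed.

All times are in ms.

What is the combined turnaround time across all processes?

Timeline: | idle 0-5 | T3 5-13 | T5 13-18 | T6 18-27 | T7 27-36 | T8 36-45 | T4 45-56 | T1 56-69 | T2 69-83 |
Completion: T1=69  T2=83  T3=13  T4=56  T5=18  T6=27  T7=36  T8=45
Turnaround = completion − arrival: T1=64, T2=78, T3=8, T4=50, T5=7, T6=13, T7=19, T8=27
Total turnaround = 64 + 78 + 8 + 50 + 7 + 13 + 19 + 27 = 266

266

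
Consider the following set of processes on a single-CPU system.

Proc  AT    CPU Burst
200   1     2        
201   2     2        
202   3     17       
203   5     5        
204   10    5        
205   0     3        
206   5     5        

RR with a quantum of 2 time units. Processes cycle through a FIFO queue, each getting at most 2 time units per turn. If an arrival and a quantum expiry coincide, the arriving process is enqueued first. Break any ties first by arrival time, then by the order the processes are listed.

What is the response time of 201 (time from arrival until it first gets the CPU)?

2

Schedule: | 205 0-2 | 200 2-4 | 201 4-6 | 205 6-7 | 202 7-9 | 203 9-11 | 206 11-13 | 202 13-15 | 204 15-17 | 203 17-19 | 206 19-21 | 202 21-23 | 204 23-25 | 203 25-26 | 206 26-27 | 202 27-29 | 204 29-30 | 202 30-39 |
Completion: 200=4  201=6  202=39  203=26  204=30  205=7  206=27
Turnaround (C−A): 200=3  201=4  202=36  203=21  204=20  205=7  206=22
Response(201) = first start − arrival = 4 − 2 = 2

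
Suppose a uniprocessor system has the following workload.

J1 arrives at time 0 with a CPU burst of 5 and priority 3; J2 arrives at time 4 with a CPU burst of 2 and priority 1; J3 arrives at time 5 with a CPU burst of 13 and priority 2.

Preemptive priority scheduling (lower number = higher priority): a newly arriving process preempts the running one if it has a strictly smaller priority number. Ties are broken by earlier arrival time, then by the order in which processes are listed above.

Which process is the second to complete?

Timeline: | J1 0-4 | J2 4-6 | J3 6-19 | J1 19-20 |
Completion: J1=20  J2=6  J3=19
Turnaround (C−A): J1=20  J2=2  J3=14
Finish order: J2 → J3 → J1

J3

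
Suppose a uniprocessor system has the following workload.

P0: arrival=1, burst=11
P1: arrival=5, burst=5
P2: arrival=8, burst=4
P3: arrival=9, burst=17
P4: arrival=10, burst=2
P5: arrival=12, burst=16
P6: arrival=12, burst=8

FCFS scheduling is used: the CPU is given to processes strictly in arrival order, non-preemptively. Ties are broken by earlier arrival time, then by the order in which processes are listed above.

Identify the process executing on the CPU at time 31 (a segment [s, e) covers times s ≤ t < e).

Gantt: | idle 0-1 | P0 1-12 | P1 12-17 | P2 17-21 | P3 21-38 | P4 38-40 | P5 40-56 | P6 56-64 |
Completion: P0=12  P1=17  P2=21  P3=38  P4=40  P5=56  P6=64
Turnaround (C−A): P0=11  P1=12  P2=13  P3=29  P4=30  P5=44  P6=52

P3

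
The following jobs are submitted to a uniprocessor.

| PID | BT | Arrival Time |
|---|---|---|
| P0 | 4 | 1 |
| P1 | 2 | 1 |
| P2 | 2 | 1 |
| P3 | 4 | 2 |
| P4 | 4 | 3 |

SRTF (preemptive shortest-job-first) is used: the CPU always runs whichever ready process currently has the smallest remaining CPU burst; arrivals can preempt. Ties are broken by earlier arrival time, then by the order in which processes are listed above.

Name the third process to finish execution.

Gantt: | idle 0-1 | P1 1-3 | P2 3-5 | P0 5-9 | P3 9-13 | P4 13-17 |
Completion: P0=9  P1=3  P2=5  P3=13  P4=17
Turnaround (C−A): P0=8  P1=2  P2=4  P3=11  P4=14
Finish order: P1 → P2 → P0 → P3 → P4

P0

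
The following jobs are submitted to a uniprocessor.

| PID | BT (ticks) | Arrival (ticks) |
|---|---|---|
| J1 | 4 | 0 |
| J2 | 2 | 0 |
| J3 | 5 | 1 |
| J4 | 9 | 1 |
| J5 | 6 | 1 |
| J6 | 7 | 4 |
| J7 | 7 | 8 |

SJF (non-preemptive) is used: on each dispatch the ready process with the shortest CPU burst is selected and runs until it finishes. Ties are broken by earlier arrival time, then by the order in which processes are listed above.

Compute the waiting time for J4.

Schedule: | J2 0-2 | J1 2-6 | J3 6-11 | J5 11-17 | J6 17-24 | J7 24-31 | J4 31-40 |
Completion: J1=6  J2=2  J3=11  J4=40  J5=17  J6=24  J7=31
Turnaround (C−A): J1=6  J2=2  J3=10  J4=39  J5=16  J6=20  J7=23
Waiting(J4) = turnaround − burst = 39 − 9 = 30

30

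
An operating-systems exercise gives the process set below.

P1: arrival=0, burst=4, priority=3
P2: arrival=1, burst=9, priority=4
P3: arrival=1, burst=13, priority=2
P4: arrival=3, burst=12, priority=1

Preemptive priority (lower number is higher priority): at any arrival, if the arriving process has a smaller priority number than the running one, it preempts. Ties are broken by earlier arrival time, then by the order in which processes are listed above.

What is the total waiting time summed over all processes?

Schedule: | P1 0-1 | P3 1-3 | P4 3-15 | P3 15-26 | P1 26-29 | P2 29-38 |
Completion: P1=29  P2=38  P3=26  P4=15
Turnaround (C−A): P1=29  P2=37  P3=25  P4=12
Waiting = turnaround − burst: P1=25, P2=28, P3=12, P4=0
Total waiting = 25 + 28 + 12 + 0 = 65

65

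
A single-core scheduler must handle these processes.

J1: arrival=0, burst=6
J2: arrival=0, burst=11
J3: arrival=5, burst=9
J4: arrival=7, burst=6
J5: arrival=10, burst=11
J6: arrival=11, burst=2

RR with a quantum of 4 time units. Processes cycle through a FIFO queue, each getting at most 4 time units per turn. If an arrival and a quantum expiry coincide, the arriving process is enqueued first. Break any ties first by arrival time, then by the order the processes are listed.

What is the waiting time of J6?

15

Gantt: | J1 0-4 | J2 4-8 | J1 8-10 | J3 10-14 | J4 14-18 | J2 18-22 | J5 22-26 | J6 26-28 | J3 28-32 | J4 32-34 | J2 34-37 | J5 37-41 | J3 41-42 | J5 42-45 |
Completion: J1=10  J2=37  J3=42  J4=34  J5=45  J6=28
Turnaround (C−A): J1=10  J2=37  J3=37  J4=27  J5=35  J6=17
Waiting(J6) = turnaround − burst = 17 − 2 = 15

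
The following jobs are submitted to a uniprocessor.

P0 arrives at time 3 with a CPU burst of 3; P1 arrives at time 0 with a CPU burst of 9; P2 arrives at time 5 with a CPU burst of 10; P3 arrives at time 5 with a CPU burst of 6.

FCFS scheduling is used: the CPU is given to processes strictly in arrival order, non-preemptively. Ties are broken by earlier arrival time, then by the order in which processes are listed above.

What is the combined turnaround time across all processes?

Timeline: | P1 0-9 | P0 9-12 | P2 12-22 | P3 22-28 |
Completion: P0=12  P1=9  P2=22  P3=28
Turnaround (C−A): P0=9  P1=9  P2=17  P3=23
Turnaround = completion − arrival: P0=9, P1=9, P2=17, P3=23
Total turnaround = 9 + 9 + 17 + 23 = 58

58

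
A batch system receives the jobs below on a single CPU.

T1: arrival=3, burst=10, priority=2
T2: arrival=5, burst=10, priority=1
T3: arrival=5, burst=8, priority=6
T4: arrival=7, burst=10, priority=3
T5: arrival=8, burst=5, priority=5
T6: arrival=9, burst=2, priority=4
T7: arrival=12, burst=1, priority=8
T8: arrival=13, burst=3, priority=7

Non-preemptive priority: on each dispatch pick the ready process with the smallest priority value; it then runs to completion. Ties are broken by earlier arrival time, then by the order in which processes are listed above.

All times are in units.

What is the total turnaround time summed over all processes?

233

Gantt: | idle 0-3 | T1 3-13 | T2 13-23 | T4 23-33 | T6 33-35 | T5 35-40 | T3 40-48 | T8 48-51 | T7 51-52 |
Completion: T1=13  T2=23  T3=48  T4=33  T5=40  T6=35  T7=52  T8=51
Turnaround (C−A): T1=10  T2=18  T3=43  T4=26  T5=32  T6=26  T7=40  T8=38
Turnaround = completion − arrival: T1=10, T2=18, T3=43, T4=26, T5=32, T6=26, T7=40, T8=38
Total turnaround = 10 + 18 + 43 + 26 + 32 + 26 + 40 + 38 = 233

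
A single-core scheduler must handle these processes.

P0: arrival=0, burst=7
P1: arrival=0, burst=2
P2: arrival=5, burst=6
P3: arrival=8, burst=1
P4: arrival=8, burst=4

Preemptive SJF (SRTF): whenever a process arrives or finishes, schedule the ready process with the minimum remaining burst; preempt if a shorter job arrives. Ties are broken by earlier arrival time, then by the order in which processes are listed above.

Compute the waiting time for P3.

1

Gantt: | P1 0-2 | P0 2-9 | P3 9-10 | P4 10-14 | P2 14-20 |
Completion: P0=9  P1=2  P2=20  P3=10  P4=14
Turnaround (C−A): P0=9  P1=2  P2=15  P3=2  P4=6
Waiting(P3) = turnaround − burst = 2 − 1 = 1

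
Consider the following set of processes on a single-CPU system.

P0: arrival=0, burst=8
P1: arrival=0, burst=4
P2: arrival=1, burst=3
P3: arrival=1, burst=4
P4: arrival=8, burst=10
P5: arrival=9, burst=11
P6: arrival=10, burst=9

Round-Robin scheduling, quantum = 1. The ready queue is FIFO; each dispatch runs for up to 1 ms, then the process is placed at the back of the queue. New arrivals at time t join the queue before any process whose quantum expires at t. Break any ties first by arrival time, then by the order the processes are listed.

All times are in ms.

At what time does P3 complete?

19

Gantt: | P0 0-1 | P1 1-2 | P2 2-3 | P3 3-4 | P0 4-5 | P1 5-6 | P2 6-7 | P3 7-8 | P0 8-9 | P1 9-10 | P2 10-11 | P4 11-12 | P3 12-13 | P5 13-14 | P0 14-15 | P6 15-16 | P1 16-17 | P4 17-18 | P3 18-19 | P5 19-20 | P0 20-21 | P6 21-22 | P4 22-23 | P5 23-24 | P0 24-25 | P6 25-26 | P4 26-27 | P5 27-28 | P0 28-29 | P6 29-30 | P4 30-31 | P5 31-32 | P0 32-33 | P6 33-34 | P4 34-35 | P5 35-36 | P6 36-37 | P4 37-38 | P5 38-39 | P6 39-40 | P4 40-41 | P5 41-42 | P6 42-43 | P4 43-44 | P5 44-45 | P6 45-46 | P4 46-47 | P5 47-49 |
Completion: P0=33  P1=17  P2=11  P3=19  P4=47  P5=49  P6=46
Turnaround (C−A): P0=33  P1=17  P2=10  P3=18  P4=39  P5=40  P6=36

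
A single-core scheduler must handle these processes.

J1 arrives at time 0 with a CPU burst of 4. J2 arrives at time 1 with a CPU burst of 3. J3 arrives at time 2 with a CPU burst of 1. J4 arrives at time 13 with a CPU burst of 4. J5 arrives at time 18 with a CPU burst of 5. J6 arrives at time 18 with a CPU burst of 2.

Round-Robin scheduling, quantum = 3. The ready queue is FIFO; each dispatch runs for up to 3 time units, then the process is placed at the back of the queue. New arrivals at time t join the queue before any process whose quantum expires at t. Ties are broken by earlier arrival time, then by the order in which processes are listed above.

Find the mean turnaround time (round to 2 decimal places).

5.67

Gantt: | J1 0-3 | J2 3-6 | J3 6-7 | J1 7-8 | idle 8-13 | J4 13-17 | idle 17-18 | J5 18-21 | J6 21-23 | J5 23-25 |
Completion: J1=8  J2=6  J3=7  J4=17  J5=25  J6=23
Turnaround (C−A): J1=8  J2=5  J3=5  J4=4  J5=7  J6=5
Turnaround times: J1=8, J2=5, J3=5, J4=4, J5=7, J6=5
Average turnaround = (8+5+5+4+7+5) / 6 = 34/6 = 5.67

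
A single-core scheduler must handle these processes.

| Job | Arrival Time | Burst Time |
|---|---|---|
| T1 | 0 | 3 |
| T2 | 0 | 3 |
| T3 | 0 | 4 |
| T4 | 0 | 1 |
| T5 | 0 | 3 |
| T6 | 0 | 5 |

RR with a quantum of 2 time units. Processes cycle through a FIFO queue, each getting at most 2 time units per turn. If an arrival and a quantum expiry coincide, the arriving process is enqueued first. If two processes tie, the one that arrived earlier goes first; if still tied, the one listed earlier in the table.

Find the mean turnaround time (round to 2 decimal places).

Timeline: | T1 0-2 | T2 2-4 | T3 4-6 | T4 6-7 | T5 7-9 | T6 9-11 | T1 11-12 | T2 12-13 | T3 13-15 | T5 15-16 | T6 16-19 |
Completion: T1=12  T2=13  T3=15  T4=7  T5=16  T6=19
Turnaround times: T1=12, T2=13, T3=15, T4=7, T5=16, T6=19
Average turnaround = (12+13+15+7+16+19) / 6 = 82/6 = 13.67

13.67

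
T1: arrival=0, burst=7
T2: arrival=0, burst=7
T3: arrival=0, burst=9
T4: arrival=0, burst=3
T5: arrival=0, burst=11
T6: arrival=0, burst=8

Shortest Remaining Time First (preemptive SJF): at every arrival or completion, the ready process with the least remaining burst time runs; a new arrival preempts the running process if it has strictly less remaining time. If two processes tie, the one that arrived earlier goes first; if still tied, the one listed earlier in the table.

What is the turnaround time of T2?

Schedule: | T4 0-3 | T1 3-10 | T2 10-17 | T6 17-25 | T3 25-34 | T5 34-45 |
Completion: T1=10  T2=17  T3=34  T4=3  T5=45  T6=25
Turnaround (C−A): T1=10  T2=17  T3=34  T4=3  T5=45  T6=25
Turnaround(T2) = completion − arrival = 17 − 0 = 17

17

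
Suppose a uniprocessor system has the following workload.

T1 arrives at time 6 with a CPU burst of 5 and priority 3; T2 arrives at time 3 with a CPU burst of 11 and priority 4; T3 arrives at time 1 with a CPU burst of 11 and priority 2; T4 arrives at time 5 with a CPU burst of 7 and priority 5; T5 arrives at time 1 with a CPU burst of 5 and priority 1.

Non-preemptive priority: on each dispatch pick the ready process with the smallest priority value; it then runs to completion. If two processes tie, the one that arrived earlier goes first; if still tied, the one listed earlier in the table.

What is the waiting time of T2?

19

Gantt: | idle 0-1 | T5 1-6 | T3 6-17 | T1 17-22 | T2 22-33 | T4 33-40 |
Completion: T1=22  T2=33  T3=17  T4=40  T5=6
Turnaround (C−A): T1=16  T2=30  T3=16  T4=35  T5=5
Waiting(T2) = turnaround − burst = 30 − 11 = 19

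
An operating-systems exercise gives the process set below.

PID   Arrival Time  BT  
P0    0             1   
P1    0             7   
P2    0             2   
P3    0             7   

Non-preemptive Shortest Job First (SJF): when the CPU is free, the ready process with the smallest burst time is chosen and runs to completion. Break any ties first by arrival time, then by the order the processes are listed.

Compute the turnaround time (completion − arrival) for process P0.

1

Timeline: | P0 0-1 | P2 1-3 | P1 3-10 | P3 10-17 |
Completion: P0=1  P1=10  P2=3  P3=17
Turnaround (C−A): P0=1  P1=10  P2=3  P3=17
Turnaround(P0) = completion − arrival = 1 − 0 = 1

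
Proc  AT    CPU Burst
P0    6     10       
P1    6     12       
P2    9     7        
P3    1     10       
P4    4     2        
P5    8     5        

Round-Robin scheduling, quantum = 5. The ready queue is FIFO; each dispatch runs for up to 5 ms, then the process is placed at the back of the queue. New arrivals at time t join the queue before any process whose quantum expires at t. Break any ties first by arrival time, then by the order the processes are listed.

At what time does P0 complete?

Schedule: | idle 0-1 | P3 1-6 | P4 6-8 | P0 8-13 | P1 13-18 | P3 18-23 | P5 23-28 | P2 28-33 | P0 33-38 | P1 38-43 | P2 43-45 | P1 45-47 |
Completion: P0=38  P1=47  P2=45  P3=23  P4=8  P5=28

38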